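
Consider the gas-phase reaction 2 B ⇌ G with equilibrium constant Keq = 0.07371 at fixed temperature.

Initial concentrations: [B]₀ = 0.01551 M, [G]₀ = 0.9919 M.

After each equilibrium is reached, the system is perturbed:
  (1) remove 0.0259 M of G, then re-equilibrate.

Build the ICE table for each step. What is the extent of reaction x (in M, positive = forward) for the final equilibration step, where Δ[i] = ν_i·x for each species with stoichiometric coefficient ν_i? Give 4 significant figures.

Q₀ = 4123 vs Keq = 0.07371 ⇒ Q>K, reverse
Step 1:
                    B           G
  init        0.01551      0.9919
  Δ             1.599     -0.7997
  eq            1.615      0.1922
  solve Keq expr → x = -0.7997; check Q = 0.07371
Then remove 0.0259 M of G.
Step 2:
                    B           G
  init          1.615      0.1663
  Δ          -0.03522     0.01761
  eq             1.58      0.1839
  solve Keq expr → x = 0.01761; check Q = 0.07371

x = 0.01761 M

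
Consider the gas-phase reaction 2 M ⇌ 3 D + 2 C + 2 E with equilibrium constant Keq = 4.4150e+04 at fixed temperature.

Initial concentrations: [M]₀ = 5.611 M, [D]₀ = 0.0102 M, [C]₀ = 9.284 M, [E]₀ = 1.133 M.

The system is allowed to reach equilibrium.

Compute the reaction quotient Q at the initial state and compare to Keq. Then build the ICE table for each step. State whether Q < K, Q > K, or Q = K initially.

Q₀ = 3.7295e-06; Q < K (proceeds forward)

Q₀ = 3.7295e-06 vs Keq = 4.4150e+04 ⇒ Q<K, forward
Step 1:
                  M         D         C         E
  I           5.611    0.0102     9.284     1.133
  C            -3.1     4.651       3.1       3.1
  E           2.511     4.661     12.38     4.233
  solve Keq expr → x = 1.55; check Q = 4.4150e+04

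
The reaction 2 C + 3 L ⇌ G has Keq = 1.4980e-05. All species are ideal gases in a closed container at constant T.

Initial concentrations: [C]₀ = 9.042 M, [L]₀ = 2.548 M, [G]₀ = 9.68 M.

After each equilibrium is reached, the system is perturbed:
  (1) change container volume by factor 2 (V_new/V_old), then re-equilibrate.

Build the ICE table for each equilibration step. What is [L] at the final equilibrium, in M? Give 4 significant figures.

Q₀ = 0.007157 vs Keq = 1.4980e-05 ⇒ Q>K, reverse
Step 1:
                  C         L         G
  I           9.042     2.548      9.68
  C           6.421     9.631     -3.21
  E           15.46     12.18      6.47
  solve Keq expr → x = -3.21; check Q = 1.4980e-05
Then change container volume by factor 2 (V_new/V_old).
Step 2:
                  C         L         G
  I           7.731     6.089     3.235
  C           2.815     4.223    -1.408
  E           10.55     10.31     1.827
  solve Keq expr → x = -1.408; check Q = 1.4980e-05

[L]_eq = 10.31 M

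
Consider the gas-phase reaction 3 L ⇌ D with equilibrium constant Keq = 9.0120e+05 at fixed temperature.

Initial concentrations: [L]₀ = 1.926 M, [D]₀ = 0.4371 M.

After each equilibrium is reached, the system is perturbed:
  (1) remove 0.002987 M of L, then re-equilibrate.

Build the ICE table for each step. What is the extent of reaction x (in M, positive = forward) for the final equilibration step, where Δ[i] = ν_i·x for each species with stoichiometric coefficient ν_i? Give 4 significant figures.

Q₀ = 0.06118 vs Keq = 9.0120e+05 ⇒ Q<K, forward
Step 1:
                  L         D
  init        1.926    0.4371
  Δ          -1.915    0.6385
  eq        0.01061     1.076
  solve Keq expr → x = 0.6385; check Q = 9.0120e+05
Then remove 0.002987 M of L.
Step 2:
                  L         D
  init      0.00762     1.076
  Δ        0.002984 -9.9458e-04
  eq         0.0106     1.075
  solve Keq expr → x = -9.9458e-04; check Q = 9.0120e+05

x = -9.9458e-04 M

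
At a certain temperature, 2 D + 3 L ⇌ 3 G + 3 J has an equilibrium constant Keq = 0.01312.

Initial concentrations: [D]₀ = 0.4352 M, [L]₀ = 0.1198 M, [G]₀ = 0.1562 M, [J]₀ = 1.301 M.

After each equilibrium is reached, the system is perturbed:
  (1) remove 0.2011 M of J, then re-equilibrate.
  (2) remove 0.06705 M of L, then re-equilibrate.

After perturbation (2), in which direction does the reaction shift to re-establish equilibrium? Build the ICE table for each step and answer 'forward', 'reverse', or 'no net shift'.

Q₀ = 25.77 vs Keq = 0.01312 ⇒ Q>K, reverse
Step 1:
                    D           L           G           J
  init         0.4352      0.1198      0.1562       1.301
  Δ           0.08306      0.1246     -0.1246     -0.1246
  eq           0.5183      0.2444     0.03161       1.176
  solve Keq expr → x = -0.04153; check Q = 0.01312
Then remove 0.2011 M of J.
Step 2:
                    D           L           G           J
  init         0.5183      0.2444     0.03161      0.9753
  Δ         -0.003545   -0.005317    0.005317    0.005317
  eq           0.5147      0.2391     0.03693      0.9806
  solve Keq expr → x = 0.001772; check Q = 0.01312
Then remove 0.06705 M of L.
Step 3:
                    D           L           G           J
  init         0.5147       0.172     0.03693      0.9806
  Δ          0.005719    0.008578   -0.008578   -0.008578
  eq           0.5204      0.1806     0.02835      0.9721
  solve Keq expr → x = -0.002859; check Q = 0.01312

Direction: reverse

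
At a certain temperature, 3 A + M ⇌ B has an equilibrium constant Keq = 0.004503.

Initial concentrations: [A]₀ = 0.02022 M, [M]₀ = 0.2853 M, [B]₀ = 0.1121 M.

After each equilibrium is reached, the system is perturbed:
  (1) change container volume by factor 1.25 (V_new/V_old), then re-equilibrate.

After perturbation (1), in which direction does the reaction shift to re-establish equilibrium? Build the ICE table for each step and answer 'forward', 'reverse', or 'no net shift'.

Q₀ = 4.7529e+04 vs Keq = 0.004503 ⇒ Q>K, reverse
Step 1:
                    A           M           B
  I           0.02022      0.2853      0.1121
  C            0.3361       0.112      -0.112
  E            0.3563      0.3973  8.0911e-05
  solve Keq expr → x = -0.112; check Q = 0.004503
Then change container volume by factor 1.25 (V_new/V_old).
Step 2:
                    A           M           B
  I             0.285      0.3179  6.4729e-05
  C        9.4654e-05  3.1551e-05 -3.1551e-05
  E            0.2851      0.3179  3.3177e-05
  solve Keq expr → x = -3.1551e-05; check Q = 0.004503

Direction: reverse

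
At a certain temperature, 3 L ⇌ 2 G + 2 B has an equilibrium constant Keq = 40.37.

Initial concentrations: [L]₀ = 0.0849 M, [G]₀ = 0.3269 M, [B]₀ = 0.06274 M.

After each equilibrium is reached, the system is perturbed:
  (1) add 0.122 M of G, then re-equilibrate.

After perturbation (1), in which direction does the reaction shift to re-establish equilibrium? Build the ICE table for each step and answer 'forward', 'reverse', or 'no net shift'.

Direction: reverse

Q₀ = 0.6874 vs Keq = 40.37 ⇒ Q<K, forward
Step 1:
                    L           G           B
  Initial      0.0849      0.3269     0.06274
  Change     -0.05334     0.03556     0.03556
  Equil       0.03156      0.3625      0.0983
  solve Keq expr → x = 0.01778; check Q = 40.37
Then add 0.122 M of G.
Step 2:
                    L           G           B
  Initial     0.03156      0.4845      0.0983
  Change     0.005573   -0.003715   -0.003715
  Equil       0.03714      0.4807     0.09458
  solve Keq expr → x = -0.001858; check Q = 40.37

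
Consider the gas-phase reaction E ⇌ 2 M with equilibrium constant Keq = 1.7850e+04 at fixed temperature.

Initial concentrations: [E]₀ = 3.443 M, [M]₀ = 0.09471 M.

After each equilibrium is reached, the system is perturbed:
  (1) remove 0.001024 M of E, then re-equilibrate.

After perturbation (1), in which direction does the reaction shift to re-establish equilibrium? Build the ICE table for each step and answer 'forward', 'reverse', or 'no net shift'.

Direction: reverse

Q₀ = 0.002605 vs Keq = 1.7850e+04 ⇒ Q<K, forward
Step 1:
                   E          M
  Initial      3.443    0.09471
  Change       -3.44      6.881
  Equil     0.002726      6.975
  solve Keq expr → x = 3.44; check Q = 1.7850e+04
Then remove 0.001024 M of E.
Step 2:
                   E          M
  Initial   0.001702      6.975
  Change    0.001022  -0.002045
  Equil     0.002724      6.973
  solve Keq expr → x = -0.001022; check Q = 1.7850e+04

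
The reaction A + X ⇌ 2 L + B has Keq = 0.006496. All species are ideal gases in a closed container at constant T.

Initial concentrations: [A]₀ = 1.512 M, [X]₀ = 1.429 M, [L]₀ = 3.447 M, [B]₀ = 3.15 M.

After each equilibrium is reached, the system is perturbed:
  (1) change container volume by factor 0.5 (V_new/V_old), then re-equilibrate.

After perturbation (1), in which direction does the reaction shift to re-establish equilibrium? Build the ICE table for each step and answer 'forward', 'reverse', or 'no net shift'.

Direction: reverse

Q₀ = 17.32 vs Keq = 0.006496 ⇒ Q>K, reverse
Step 1:
                  A         X         L         B
  Initial     1.512     1.429     3.447      3.15
  Change      1.623     1.623    -3.245    -1.623
  Equil       3.135     3.052    0.2017     1.527
  solve Keq expr → x = -1.623; check Q = 0.006496
Then change container volume by factor 0.5 (V_new/V_old).
Step 2:
                  A         X         L         B
  Initial     6.269     6.103    0.4034     3.055
  Change    0.05643   0.05643   -0.1129  -0.05643
  Equil       6.326      6.16    0.2906     2.998
  solve Keq expr → x = -0.05643; check Q = 0.006496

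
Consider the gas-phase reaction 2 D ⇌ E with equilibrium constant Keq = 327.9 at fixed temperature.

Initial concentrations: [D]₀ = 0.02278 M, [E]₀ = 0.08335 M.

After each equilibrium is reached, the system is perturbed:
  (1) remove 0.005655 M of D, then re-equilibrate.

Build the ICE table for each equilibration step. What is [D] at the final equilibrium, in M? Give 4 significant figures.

Q₀ = 160.6 vs Keq = 327.9 ⇒ Q<K, forward
Step 1:
                   D          E
  init       0.02278    0.08335
  Δ        -0.006527   0.003264
  eq         0.01625    0.08661
  solve Keq expr → x = 0.003264; check Q = 327.9
Then remove 0.005655 M of D.
Step 2:
                   D          E
  init        0.0106    0.08661
  Δ           0.0054    -0.0027
  eq           0.016    0.08391
  solve Keq expr → x = -0.0027; check Q = 327.9

[D]_eq = 0.016 M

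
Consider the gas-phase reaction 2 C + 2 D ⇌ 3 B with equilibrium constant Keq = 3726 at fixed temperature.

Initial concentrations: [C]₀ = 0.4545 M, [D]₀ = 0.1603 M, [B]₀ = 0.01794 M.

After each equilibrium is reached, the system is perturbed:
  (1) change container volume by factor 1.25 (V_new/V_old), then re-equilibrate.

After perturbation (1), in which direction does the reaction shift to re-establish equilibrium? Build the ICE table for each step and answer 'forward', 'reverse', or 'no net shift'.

Q₀ = 0.001088 vs Keq = 3726 ⇒ Q<K, forward
Step 1:
                  C         D         B
  Initial    0.4545    0.1603   0.01794
  Change    -0.1536   -0.1536    0.2303
  Equil      0.3009  0.006735    0.2483
  solve Keq expr → x = 0.07678; check Q = 3726
Then change container volume by factor 1.25 (V_new/V_old).
Step 2:
                  C         D         B
  Initial    0.2407  0.005388    0.1986
  Change  5.8188e-04 5.8188e-04 -8.7282e-04
  Equil      0.2413   0.00597    0.1978
  solve Keq expr → x = -2.9094e-04; check Q = 3726

Direction: reverse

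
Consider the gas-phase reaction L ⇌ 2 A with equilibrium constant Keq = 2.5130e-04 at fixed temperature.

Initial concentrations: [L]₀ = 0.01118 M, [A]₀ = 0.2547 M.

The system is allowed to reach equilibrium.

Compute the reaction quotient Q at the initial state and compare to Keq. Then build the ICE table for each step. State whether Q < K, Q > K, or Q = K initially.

Q₀ = 5.803; Q > K (proceeds reverse)

Q₀ = 5.803 vs Keq = 2.5130e-04 ⇒ Q>K, reverse
Step 1:
                  L         A
  I         0.01118    0.2547
  C          0.1244   -0.2489
  E          0.1356  0.005838
  solve Keq expr → x = -0.1244; check Q = 2.5130e-04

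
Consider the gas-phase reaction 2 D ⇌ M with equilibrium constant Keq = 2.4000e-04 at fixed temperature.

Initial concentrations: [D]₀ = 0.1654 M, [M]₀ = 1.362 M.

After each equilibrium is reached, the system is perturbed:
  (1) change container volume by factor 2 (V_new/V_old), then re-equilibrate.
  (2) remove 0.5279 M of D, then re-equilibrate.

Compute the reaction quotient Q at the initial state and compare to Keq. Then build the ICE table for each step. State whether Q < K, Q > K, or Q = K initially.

Q₀ = 49.79 vs Keq = 2.4000e-04 ⇒ Q>K, reverse
Step 1:
                  D         M
  I          0.1654     1.362
  C            2.72     -1.36
  E           2.885  0.001998
  solve Keq expr → x = -1.36; check Q = 2.4000e-04
Then change container volume by factor 2 (V_new/V_old).
Step 2:
                  D         M
  I           1.443 9.9907e-04
  C       9.9768e-04 -4.9884e-04
  E           1.444 5.0022e-04
  solve Keq expr → x = -4.9884e-04; check Q = 2.4000e-04
Then remove 0.5279 M of D.
Step 3:
                  D         M
  I          0.9158 5.0022e-04
  C       5.9735e-04 -2.9868e-04
  E          0.9164 2.0155e-04
  solve Keq expr → x = -2.9868e-04; check Q = 2.4000e-04

Q₀ = 49.79; Q > K (proceeds reverse)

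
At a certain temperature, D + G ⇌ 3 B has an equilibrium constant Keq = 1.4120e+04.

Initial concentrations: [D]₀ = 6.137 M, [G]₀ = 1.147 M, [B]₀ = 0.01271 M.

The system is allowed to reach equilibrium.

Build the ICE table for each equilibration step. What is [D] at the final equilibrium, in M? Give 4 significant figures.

Q₀ = 2.9169e-07 vs Keq = 1.4120e+04 ⇒ Q<K, forward
Step 1:
                   D          G          B
  I            6.137      1.147    0.01271
  C           -1.146     -1.146      3.439
  E            4.991 5.8373e-04      3.452
  solve Keq expr → x = 1.146; check Q = 1.4120e+04

[D]_eq = 4.991 M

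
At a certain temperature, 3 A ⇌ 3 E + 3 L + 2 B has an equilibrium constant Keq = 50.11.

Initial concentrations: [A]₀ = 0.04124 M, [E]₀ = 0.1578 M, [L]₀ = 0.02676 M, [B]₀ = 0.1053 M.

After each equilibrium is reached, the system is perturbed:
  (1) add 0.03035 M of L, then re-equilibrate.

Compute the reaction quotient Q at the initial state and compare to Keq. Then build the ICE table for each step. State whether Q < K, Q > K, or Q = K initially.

Q₀ = 1.1904e-05 vs Keq = 50.11 ⇒ Q<K, forward
Step 1:
                    A           E           L           B
  init        0.04124      0.1578     0.02676      0.1053
  Δ           -0.0403      0.0403      0.0403     0.02687
  eq       9.3506e-04      0.1981     0.06706      0.1322
  solve Keq expr → x = 0.01343; check Q = 50.11
Then add 0.03035 M of L.
Step 2:
                    A           E           L           B
  init     9.3506e-04      0.1981     0.09741      0.1322
  Δ        4.1271e-04 -4.1271e-04 -4.1271e-04 -2.7514e-04
  eq         0.001348      0.1977       0.097      0.1319
  solve Keq expr → x = -1.3757e-04; check Q = 50.11

Q₀ = 1.1904e-05; Q < K (proceeds forward)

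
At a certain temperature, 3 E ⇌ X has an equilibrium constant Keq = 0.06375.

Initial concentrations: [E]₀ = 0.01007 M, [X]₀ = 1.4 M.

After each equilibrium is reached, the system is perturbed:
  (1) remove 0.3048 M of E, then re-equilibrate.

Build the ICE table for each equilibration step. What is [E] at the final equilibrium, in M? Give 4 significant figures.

Q₀ = 1.3710e+06 vs Keq = 0.06375 ⇒ Q>K, reverse
Step 1:
                    E           X
  Initial     0.01007         1.4
  Change        2.183     -0.7276
  Equil         2.193      0.6724
  solve Keq expr → x = -0.7276; check Q = 0.06375
Then remove 0.3048 M of E.
Step 2:
                    E           X
  Initial       1.888      0.6724
  Change       0.2214    -0.07381
  Equil          2.11      0.5985
  solve Keq expr → x = -0.07381; check Q = 0.06375

[E]_eq = 2.11 M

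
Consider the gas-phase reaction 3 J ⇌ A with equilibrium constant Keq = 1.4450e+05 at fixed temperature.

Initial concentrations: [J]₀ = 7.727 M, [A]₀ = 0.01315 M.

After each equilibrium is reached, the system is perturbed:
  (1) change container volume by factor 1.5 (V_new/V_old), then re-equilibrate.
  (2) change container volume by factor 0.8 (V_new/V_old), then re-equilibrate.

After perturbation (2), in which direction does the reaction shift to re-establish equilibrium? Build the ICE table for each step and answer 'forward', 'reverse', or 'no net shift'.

Direction: forward

Q₀ = 2.8503e-05 vs Keq = 1.4450e+05 ⇒ Q<K, forward
Step 1:
                  J         A
  Initial     7.727   0.01315
  Change     -7.701     2.567
  Equil     0.02614      2.58
  solve Keq expr → x = 2.567; check Q = 1.4450e+05
Then change container volume by factor 1.5 (V_new/V_old).
Step 2:
                  J         A
  Initial   0.01742      1.72
  Change     0.0054   -0.0018
  Equil     0.02282     1.718
  solve Keq expr → x = -0.0018; check Q = 1.4450e+05
Then change container volume by factor 0.8 (V_new/V_old).
Step 3:
                  J         A
  Initial   0.02853     2.148
  Change  -0.003939  0.001313
  Equil     0.02459     2.149
  solve Keq expr → x = 0.001313; check Q = 1.4450e+05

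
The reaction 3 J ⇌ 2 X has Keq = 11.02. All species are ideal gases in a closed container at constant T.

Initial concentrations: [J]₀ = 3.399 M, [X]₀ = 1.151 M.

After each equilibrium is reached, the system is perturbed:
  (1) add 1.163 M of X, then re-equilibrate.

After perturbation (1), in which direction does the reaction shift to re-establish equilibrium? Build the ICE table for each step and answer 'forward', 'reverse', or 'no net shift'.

Q₀ = 0.03374 vs Keq = 11.02 ⇒ Q<K, forward
Step 1:
                    J           X
  Initial       3.399       1.151
  Change       -2.502       1.668
  Equil        0.8968       2.819
  solve Keq expr → x = 0.8341; check Q = 11.02
Then add 1.163 M of X.
Step 2:
                    J           X
  Initial      0.8968       3.982
  Change       0.2061     -0.1374
  Equil         1.103       3.845
  solve Keq expr → x = -0.06869; check Q = 11.02

Direction: reverse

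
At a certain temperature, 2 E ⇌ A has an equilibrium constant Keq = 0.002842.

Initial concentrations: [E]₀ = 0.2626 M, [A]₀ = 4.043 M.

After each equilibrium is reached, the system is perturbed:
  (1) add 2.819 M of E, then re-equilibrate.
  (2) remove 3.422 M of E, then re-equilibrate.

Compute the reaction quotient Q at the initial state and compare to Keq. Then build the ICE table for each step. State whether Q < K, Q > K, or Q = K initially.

Q₀ = 58.63 vs Keq = 0.002842 ⇒ Q>K, reverse
Step 1:
                    E           A
  init         0.2626       4.043
  Δ             7.723      -3.862
  eq            7.986      0.1813
  solve Keq expr → x = -3.862; check Q = 0.002842
Then add 2.819 M of E.
Step 2:
                    E           A
  init          10.81      0.1813
  Δ           -0.2685      0.1343
  eq            10.54      0.3155
  solve Keq expr → x = 0.1343; check Q = 0.002842
Then remove 3.422 M of E.
Step 3:
                    E           A
  init          7.115      0.3155
  Δ            0.3171     -0.1586
  eq            7.432       0.157
  solve Keq expr → x = -0.1586; check Q = 0.002842

Q₀ = 58.63; Q > K (proceeds reverse)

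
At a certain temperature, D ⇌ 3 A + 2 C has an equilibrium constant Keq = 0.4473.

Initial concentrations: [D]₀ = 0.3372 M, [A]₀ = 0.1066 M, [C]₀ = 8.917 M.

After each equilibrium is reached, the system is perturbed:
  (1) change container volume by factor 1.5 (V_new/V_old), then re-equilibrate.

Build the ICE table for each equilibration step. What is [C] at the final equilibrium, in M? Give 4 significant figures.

Q₀ = 0.2856 vs Keq = 0.4473 ⇒ Q<K, forward
Step 1:
                    D           A           C
  init         0.3372      0.1066       8.917
  Δ         -0.005472     0.01642     0.01094
  eq           0.3317       0.123       8.928
  solve Keq expr → x = 0.005472; check Q = 0.4473
Then change container volume by factor 1.5 (V_new/V_old).
Step 2:
                    D           A           C
  init         0.2212     0.08201       5.952
  Δ           -0.0181      0.0543      0.0362
  eq           0.2031      0.1363       5.988
  solve Keq expr → x = 0.0181; check Q = 0.4473

[C]_eq = 5.988 M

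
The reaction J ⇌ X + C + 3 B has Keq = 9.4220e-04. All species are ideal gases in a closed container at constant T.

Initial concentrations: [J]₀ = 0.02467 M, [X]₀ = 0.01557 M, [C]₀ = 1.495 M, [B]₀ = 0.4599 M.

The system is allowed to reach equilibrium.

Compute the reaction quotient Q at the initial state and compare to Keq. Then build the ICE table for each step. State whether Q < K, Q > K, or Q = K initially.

Q₀ = 0.09178; Q > K (proceeds reverse)

Q₀ = 0.09178 vs Keq = 9.4220e-04 ⇒ Q>K, reverse
Step 1:
                   J          X          C          B
  I          0.02467    0.01557      1.495     0.4599
  C          0.01521   -0.01521   -0.01521   -0.04564
  E          0.03988 3.5720e-04       1.48     0.4143
  solve Keq expr → x = -0.01521; check Q = 9.4220e-04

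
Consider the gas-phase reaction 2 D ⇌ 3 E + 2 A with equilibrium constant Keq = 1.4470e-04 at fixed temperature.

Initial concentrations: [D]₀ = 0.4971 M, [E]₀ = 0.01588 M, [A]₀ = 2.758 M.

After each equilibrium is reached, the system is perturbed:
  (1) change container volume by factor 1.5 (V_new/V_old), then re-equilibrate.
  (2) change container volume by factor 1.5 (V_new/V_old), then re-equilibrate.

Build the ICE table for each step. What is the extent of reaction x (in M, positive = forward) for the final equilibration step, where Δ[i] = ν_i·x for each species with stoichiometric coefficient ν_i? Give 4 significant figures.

Q₀ = 1.2327e-04 vs Keq = 1.4470e-04 ⇒ Q<K, forward
Step 1:
                   D          E          A
  Initial     0.4971    0.01588      2.758
  Change  -5.7096e-04 8.5644e-04 5.7096e-04
  Equil       0.4965    0.01674      2.759
  solve Keq expr → x = 2.8548e-04; check Q = 1.4470e-04
Then change container volume by factor 1.5 (V_new/V_old).
Step 2:
                   D          E          A
  Initial      0.331    0.01116      1.839
  Change   -0.003623   0.005435   0.003623
  Equil       0.3274    0.01659      1.843
  solve Keq expr → x = 0.001812; check Q = 1.4470e-04
Then change container volume by factor 1.5 (V_new/V_old).
Step 3:
                   D          E          A
  Initial     0.2183    0.01106      1.228
  Change   -0.003546   0.005319   0.003546
  Equil       0.2147    0.01638      1.232
  solve Keq expr → x = 0.001773; check Q = 1.4470e-04

x = 0.001773 M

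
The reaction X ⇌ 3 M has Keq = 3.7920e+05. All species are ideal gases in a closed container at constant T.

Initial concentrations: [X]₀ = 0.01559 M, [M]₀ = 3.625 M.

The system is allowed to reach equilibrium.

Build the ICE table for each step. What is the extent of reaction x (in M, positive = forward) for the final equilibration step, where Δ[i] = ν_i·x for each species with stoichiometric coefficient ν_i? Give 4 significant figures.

x = 0.01546 M

Q₀ = 3055 vs Keq = 3.7920e+05 ⇒ Q<K, forward
Step 1:
                   X          M
  I          0.01559      3.625
  C         -0.01546    0.04638
  E       1.3050e-04      3.671
  solve Keq expr → x = 0.01546; check Q = 3.7920e+05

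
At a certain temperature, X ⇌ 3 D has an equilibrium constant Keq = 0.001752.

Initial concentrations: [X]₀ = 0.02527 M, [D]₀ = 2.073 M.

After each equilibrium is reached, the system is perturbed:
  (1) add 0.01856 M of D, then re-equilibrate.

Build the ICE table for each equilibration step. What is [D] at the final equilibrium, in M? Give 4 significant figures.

[D]_eq = 0.1064 M

Q₀ = 352.5 vs Keq = 0.001752 ⇒ Q>K, reverse
Step 1:
                    X           D
  init        0.02527       2.073
  Δ            0.6556      -1.967
  eq           0.6809      0.1061
  solve Keq expr → x = -0.6556; check Q = 0.001752
Then add 0.01856 M of D.
Step 2:
                    X           D
  init         0.6809      0.1246
  Δ          0.006082    -0.01825
  eq            0.687      0.1064
  solve Keq expr → x = -0.006082; check Q = 0.001752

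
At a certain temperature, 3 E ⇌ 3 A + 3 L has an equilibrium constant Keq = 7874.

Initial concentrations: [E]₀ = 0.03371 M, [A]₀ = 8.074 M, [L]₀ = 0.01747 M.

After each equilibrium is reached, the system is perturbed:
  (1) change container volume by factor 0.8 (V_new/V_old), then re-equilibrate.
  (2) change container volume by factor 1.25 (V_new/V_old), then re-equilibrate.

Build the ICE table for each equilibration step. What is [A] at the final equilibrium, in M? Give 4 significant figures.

Q₀ = 73.26 vs Keq = 7874 ⇒ Q<K, forward
Step 1:
                    E           A           L
  Initial     0.03371       8.074     0.01747
  Change     -0.01891     0.01891     0.01891
  Equil        0.0148       8.093     0.03638
  solve Keq expr → x = 0.006304; check Q = 7874
Then change container volume by factor 0.8 (V_new/V_old).
Step 2:
                    E           A           L
  Initial      0.0185       10.12     0.04548
  Change     0.003062   -0.003062   -0.003062
  Equil       0.02156       10.11     0.04241
  solve Keq expr → x = -0.001021; check Q = 7874
Then change container volume by factor 1.25 (V_new/V_old).
Step 3:
                    E           A           L
  Initial     0.01725        8.09     0.03393
  Change    -0.002449    0.002449    0.002449
  Equil        0.0148       8.093     0.03638
  solve Keq expr → x = 8.1641e-04; check Q = 7874

[A]_eq = 8.093 M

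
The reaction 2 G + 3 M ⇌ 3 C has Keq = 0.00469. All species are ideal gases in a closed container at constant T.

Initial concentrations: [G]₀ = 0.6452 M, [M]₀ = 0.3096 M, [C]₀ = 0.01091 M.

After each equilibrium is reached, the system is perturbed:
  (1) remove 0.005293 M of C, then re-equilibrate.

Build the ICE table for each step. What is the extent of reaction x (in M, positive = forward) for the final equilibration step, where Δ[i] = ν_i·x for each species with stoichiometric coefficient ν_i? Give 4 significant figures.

x = 0.001538 M

Q₀ = 1.0512e-04 vs Keq = 0.00469 ⇒ Q<K, forward
Step 1:
                   G          M          C
  init        0.6452     0.3096    0.01091
  Δ         -0.01611   -0.02417    0.02417
  eq          0.6291     0.2854    0.03508
  solve Keq expr → x = 0.008056; check Q = 0.00469
Then remove 0.005293 M of C.
Step 2:
                   G          M          C
  init        0.6291     0.2854    0.02978
  Δ        -0.003076  -0.004613   0.004613
  eq           0.626     0.2808     0.0344
  solve Keq expr → x = 0.001538; check Q = 0.00469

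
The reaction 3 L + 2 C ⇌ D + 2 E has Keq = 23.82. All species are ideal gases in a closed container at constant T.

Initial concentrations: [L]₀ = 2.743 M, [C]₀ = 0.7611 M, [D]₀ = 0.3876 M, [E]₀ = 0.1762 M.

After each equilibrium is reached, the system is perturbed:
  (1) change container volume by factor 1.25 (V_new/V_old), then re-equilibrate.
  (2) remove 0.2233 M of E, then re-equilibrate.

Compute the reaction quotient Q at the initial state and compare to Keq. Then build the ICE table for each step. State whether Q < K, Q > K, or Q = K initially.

Q₀ = 0.001007; Q < K (proceeds forward)

Q₀ = 0.001007 vs Keq = 23.82 ⇒ Q<K, forward
Step 1:
                    L           C           D           E
  init          2.743      0.7611      0.3876      0.1762
  Δ            -1.039     -0.6926      0.3463      0.6926
  eq            1.704     0.06854      0.7339      0.8688
  solve Keq expr → x = 0.3463; check Q = 23.82
Then change container volume by factor 1.25 (V_new/V_old).
Step 2:
                    L           C           D           E
  init          1.363     0.05484      0.5871       0.695
  Δ           0.01663     0.01109   -0.005543    -0.01109
  eq             1.38     0.06592      0.5816      0.6839
  solve Keq expr → x = -0.005543; check Q = 23.82
Then remove 0.2233 M of E.
Step 3:
                    L           C           D           E
  init           1.38     0.06592      0.5816      0.4606
  Δ          -0.02704    -0.01803    0.009014     0.01803
  eq            1.353     0.04789      0.5906      0.4786
  solve Keq expr → x = 0.009014; check Q = 23.82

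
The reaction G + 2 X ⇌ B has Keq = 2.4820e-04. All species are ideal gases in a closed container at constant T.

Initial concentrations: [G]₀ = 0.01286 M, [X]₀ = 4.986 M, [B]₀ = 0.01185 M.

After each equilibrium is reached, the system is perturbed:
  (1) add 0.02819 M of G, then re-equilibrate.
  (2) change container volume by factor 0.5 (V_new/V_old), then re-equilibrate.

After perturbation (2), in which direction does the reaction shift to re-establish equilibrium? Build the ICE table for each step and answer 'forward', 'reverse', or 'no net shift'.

Direction: forward

Q₀ = 0.03707 vs Keq = 2.4820e-04 ⇒ Q>K, reverse
Step 1:
                  G         X         B
  Initial   0.01286     4.986   0.01185
  Change     0.0117   0.02339   -0.0117
  Equil     0.02456     5.009 1.5295e-04
  solve Keq expr → x = -0.0117; check Q = 2.4820e-04
Then add 0.02819 M of G.
Step 2:
                  G         X         B
  Initial   0.05275     5.009 1.5295e-04
  Change  -1.7444e-04 -3.4889e-04 1.7444e-04
  Equil     0.05257     5.009 3.2739e-04
  solve Keq expr → x = 1.7444e-04; check Q = 2.4820e-04
Then change container volume by factor 0.5 (V_new/V_old).
Step 3:
                  G         X         B
  Initial    0.1051     10.02 6.5479e-04
  Change  -0.001915 -0.003829  0.001915
  Equil      0.1032     10.01  0.002569
  solve Keq expr → x = 0.001915; check Q = 2.4820e-04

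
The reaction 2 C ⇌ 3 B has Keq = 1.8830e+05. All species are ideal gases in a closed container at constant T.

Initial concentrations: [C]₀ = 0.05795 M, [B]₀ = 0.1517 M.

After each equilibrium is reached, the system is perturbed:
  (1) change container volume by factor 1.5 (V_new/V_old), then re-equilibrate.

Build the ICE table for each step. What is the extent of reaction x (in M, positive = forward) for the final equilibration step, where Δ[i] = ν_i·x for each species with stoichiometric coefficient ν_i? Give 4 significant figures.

Q₀ = 1.04 vs Keq = 1.8830e+05 ⇒ Q<K, forward
Step 1:
                  C         B
  I         0.05795    0.1517
  C        -0.05768   0.08652
  E       2.6795e-04    0.2382
  solve Keq expr → x = 0.02884; check Q = 1.8830e+05
Then change container volume by factor 1.5 (V_new/V_old).
Step 2:
                  C         B
  I       1.7863e-04    0.1588
  C       -3.2712e-05 4.9068e-05
  E       1.4592e-04    0.1589
  solve Keq expr → x = 1.6356e-05; check Q = 1.8830e+05

x = 1.6356e-05 M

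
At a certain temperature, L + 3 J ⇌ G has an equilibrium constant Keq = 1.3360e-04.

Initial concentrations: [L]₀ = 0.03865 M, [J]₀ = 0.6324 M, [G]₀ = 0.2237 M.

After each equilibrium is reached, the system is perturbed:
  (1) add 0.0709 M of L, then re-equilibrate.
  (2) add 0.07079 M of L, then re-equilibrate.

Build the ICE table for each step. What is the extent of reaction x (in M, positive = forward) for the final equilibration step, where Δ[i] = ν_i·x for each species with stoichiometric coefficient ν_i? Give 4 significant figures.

x = 2.0909e-05 M

Q₀ = 22.88 vs Keq = 1.3360e-04 ⇒ Q>K, reverse
Step 1:
                    L           J           G
  Initial     0.03865      0.6324      0.2237
  Change       0.2236      0.6709     -0.2236
  Equil        0.2623       1.303  7.7564e-05
  solve Keq expr → x = -0.2236; check Q = 1.3360e-04
Then add 0.0709 M of L.
Step 2:
                    L           J           G
  Initial      0.3332       1.303  7.7564e-05
  Change  -2.0947e-05 -6.2842e-05  2.0947e-05
  Equil        0.3332       1.303  9.8511e-05
  solve Keq expr → x = 2.0947e-05; check Q = 1.3360e-04
Then add 0.07079 M of L.
Step 3:
                    L           J           G
  Initial      0.4039       1.303  9.8511e-05
  Change  -2.0909e-05 -6.2726e-05  2.0909e-05
  Equil        0.4039       1.303  1.1942e-04
  solve Keq expr → x = 2.0909e-05; check Q = 1.3360e-04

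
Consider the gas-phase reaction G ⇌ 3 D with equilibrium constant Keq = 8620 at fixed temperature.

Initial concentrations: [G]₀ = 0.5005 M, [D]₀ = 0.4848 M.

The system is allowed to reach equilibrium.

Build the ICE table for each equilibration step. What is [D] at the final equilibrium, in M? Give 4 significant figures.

Q₀ = 0.2277 vs Keq = 8620 ⇒ Q<K, forward
Step 1:
                    G           D
  init         0.5005      0.4848
  Δ           -0.4996       1.499
  eq       9.0541e-04       1.984
  solve Keq expr → x = 0.4996; check Q = 8620

[D]_eq = 1.984 M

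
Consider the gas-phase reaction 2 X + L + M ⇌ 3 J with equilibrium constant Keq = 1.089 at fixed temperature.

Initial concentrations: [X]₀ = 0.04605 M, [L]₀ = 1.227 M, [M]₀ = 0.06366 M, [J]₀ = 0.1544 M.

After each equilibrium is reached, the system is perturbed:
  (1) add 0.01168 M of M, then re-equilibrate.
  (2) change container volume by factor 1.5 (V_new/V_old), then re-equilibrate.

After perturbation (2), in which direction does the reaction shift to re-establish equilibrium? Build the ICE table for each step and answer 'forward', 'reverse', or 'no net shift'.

Q₀ = 22.22 vs Keq = 1.089 ⇒ Q>K, reverse
Step 1:
                  X         L         M         J
  init      0.04605     1.227   0.06366    0.1544
  Δ            0.04      0.02      0.02     -0.06
  eq        0.08605     1.247   0.08366    0.0944
  solve Keq expr → x = -0.02; check Q = 1.089
Then add 0.01168 M of M.
Step 2:
                  X         L         M         J
  init      0.08605     1.247   0.09534    0.0944
  Δ       -0.001716 -8.5779e-04 -8.5779e-04  0.002573
  eq        0.08433     1.246   0.09448   0.09697
  solve Keq expr → x = 8.5779e-04; check Q = 1.089
Then change container volume by factor 1.5 (V_new/V_old).
Step 3:
                  X         L         M         J
  init      0.05622    0.8308   0.06299   0.06465
  Δ        0.003509  0.001755  0.001755 -0.005264
  eq        0.05973    0.8325   0.06474   0.05938
  solve Keq expr → x = -0.001755; check Q = 1.089

Direction: reverse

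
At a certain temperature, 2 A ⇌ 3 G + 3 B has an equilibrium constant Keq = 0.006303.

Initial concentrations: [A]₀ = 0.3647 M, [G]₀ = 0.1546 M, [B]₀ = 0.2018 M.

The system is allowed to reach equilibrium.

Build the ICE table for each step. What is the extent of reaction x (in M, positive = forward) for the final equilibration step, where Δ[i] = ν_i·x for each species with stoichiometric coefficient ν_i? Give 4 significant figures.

Q₀ = 2.2831e-04 vs Keq = 0.006303 ⇒ Q<K, forward
Step 1:
                    A           G           B
  init         0.3647      0.1546      0.2018
  Δ          -0.07208      0.1081      0.1081
  eq           0.2926      0.2627      0.3099
  solve Keq expr → x = 0.03604; check Q = 0.006303

x = 0.03604 M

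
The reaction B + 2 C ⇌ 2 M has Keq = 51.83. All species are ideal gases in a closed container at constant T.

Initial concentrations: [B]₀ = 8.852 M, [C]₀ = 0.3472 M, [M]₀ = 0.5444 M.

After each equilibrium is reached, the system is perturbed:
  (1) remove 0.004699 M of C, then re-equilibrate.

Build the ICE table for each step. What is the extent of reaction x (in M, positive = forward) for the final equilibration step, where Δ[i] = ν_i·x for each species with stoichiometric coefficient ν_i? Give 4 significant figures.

x = -0.002241 M

Q₀ = 0.2777 vs Keq = 51.83 ⇒ Q<K, forward
Step 1:
                   B          C          M
  I            8.852     0.3472     0.5444
  C          -0.1535    -0.3071     0.3071
  E            8.698     0.0401     0.8515
  solve Keq expr → x = 0.1535; check Q = 51.83
Then remove 0.004699 M of C.
Step 2:
                   B          C          M
  I            8.698     0.0354     0.8515
  C         0.002241   0.004483  -0.004483
  E            8.701    0.03989      0.847
  solve Keq expr → x = -0.002241; check Q = 51.83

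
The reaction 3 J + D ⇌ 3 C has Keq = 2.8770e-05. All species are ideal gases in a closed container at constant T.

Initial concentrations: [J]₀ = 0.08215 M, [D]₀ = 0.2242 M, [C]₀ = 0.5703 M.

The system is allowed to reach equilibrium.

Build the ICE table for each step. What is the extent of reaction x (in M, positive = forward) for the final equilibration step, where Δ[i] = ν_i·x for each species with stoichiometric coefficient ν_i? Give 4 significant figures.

Q₀ = 1492 vs Keq = 2.8770e-05 ⇒ Q>K, reverse
Step 1:
                    J           D           C
  I           0.08215      0.2242      0.5703
  C            0.5558      0.1853     -0.5558
  E            0.6379      0.4095     0.01452
  solve Keq expr → x = -0.1853; check Q = 2.8770e-05

x = -0.1853 M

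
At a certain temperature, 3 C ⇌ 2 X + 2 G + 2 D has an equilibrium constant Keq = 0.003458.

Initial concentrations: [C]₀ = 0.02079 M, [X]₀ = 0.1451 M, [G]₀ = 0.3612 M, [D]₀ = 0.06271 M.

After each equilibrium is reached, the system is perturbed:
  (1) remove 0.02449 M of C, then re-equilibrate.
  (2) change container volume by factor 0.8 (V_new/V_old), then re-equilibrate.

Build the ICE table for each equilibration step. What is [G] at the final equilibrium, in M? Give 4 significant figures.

Q₀ = 1.202 vs Keq = 0.003458 ⇒ Q>K, reverse
Step 1:
                  C         X         G         D
  I         0.02079    0.1451    0.3612   0.06271
  C         0.04945  -0.03297  -0.03297  -0.03297
  E         0.07024    0.1121    0.3282   0.02974
  solve Keq expr → x = -0.01648; check Q = 0.003458
Then remove 0.02449 M of C.
Step 2:
                  C         X         G         D
  I         0.04575    0.1121    0.3282   0.02974
  C         0.01017  -0.00678  -0.00678  -0.00678
  E         0.05592    0.1054    0.3215   0.02296
  solve Keq expr → x = -0.00339; check Q = 0.003458
Then change container volume by factor 0.8 (V_new/V_old).
Step 3:
                  C         X         G         D
  I          0.0699    0.1317    0.4018    0.0287
  C        0.006377 -0.004251 -0.004251 -0.004251
  E         0.07628    0.1274    0.3976   0.02445
  solve Keq expr → x = -0.002126; check Q = 0.003458

[G]_eq = 0.3976 M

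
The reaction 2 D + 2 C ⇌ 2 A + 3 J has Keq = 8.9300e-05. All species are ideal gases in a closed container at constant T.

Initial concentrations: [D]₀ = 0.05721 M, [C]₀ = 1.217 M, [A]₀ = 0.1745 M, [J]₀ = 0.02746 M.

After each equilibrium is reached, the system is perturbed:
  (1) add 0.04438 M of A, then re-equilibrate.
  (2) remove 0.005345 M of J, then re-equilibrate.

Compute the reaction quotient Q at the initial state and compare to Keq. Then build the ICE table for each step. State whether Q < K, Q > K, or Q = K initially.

Q₀ = 1.3007e-04 vs Keq = 8.9300e-05 ⇒ Q>K, reverse
Step 1:
                    D           C           A           J
  I           0.05721       1.217      0.1745     0.02746
  C          0.001712    0.001712   -0.001712   -0.002568
  E           0.05892       1.219      0.1728     0.02489
  solve Keq expr → x = -8.5599e-04; check Q = 8.9300e-05
Then add 0.04438 M of A.
Step 2:
                    D           C           A           J
  I           0.05892       1.219      0.2172     0.02489
  C          0.001933    0.001933   -0.001933     -0.0029
  E           0.06086       1.221      0.2152     0.02199
  solve Keq expr → x = -9.6663e-04; check Q = 8.9300e-05
Then remove 0.005345 M of J.
Step 3:
                    D           C           A           J
  I           0.06086       1.221      0.2152     0.01665
  C         -0.002937   -0.002937    0.002937    0.004406
  E           0.05792       1.218      0.2182     0.02105
  solve Keq expr → x = 0.001469; check Q = 8.9300e-05

Q₀ = 1.3007e-04; Q > K (proceeds reverse)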